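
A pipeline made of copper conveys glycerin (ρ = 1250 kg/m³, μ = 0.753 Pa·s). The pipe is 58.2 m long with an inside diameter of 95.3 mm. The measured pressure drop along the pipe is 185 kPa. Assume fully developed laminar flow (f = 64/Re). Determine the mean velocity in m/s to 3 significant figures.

For laminar flow, f = 64/Re with Re = ρVD/μ, so Darcy-Weisbach reduces to ΔP = 32μLV/D². Solving for V: V = ΔP·D²/(32μL) = 1.85e+05·(0.0953)²/(32·0.753·58.2) = 1.198 m/s.
Check: Re = ρVD/μ = 1250·1.198·0.0953/0.753 = 189.5 < 2300, so the laminar assumption holds.

V ≈ 1.20 m/s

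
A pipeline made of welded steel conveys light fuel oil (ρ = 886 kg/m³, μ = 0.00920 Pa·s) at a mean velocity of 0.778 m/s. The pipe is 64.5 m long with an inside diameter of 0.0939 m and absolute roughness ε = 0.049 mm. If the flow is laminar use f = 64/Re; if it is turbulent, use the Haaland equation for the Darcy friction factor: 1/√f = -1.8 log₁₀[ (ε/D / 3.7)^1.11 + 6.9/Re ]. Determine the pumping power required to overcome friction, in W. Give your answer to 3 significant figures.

P ≈ 34.4 W

Reynolds number Re = ρVD/μ = 886 · 0.778 · 0.0939 / 0.0092 = 7035.
Re > 4000 → turbulent. Relative roughness ε/D = 4.9e-05/0.0939 = 0.000522. Haaland: 1/√f = -1.8 log₁₀[(0.000522/3.7)^1.11 + 6.9/7035] = -1.8 log₁₀[5.32e-05 + 0.000981] = 5.374, so f = 0.03463.
Darcy-Weisbach: ΔP = f(L/D)(ρV²/2) = 0.03463·(64.5/0.0939)·(886·0.778²/2) = 0.03463·686.9·268.1 = 6378 Pa.
Q = V·A = 0.778·0.006925 = 0.005388 m³/s.
Pumping power P = QΔP = 0.005388·6378 = 34.36 W = 34.4 W.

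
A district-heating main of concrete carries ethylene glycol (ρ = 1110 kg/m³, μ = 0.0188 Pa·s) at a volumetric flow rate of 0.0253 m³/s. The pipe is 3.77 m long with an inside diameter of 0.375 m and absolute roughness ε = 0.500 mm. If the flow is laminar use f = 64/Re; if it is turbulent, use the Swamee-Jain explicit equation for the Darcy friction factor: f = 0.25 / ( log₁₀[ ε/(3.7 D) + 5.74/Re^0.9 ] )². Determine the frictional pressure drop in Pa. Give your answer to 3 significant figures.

ΔP ≈ 11.5 Pa

Cross-sectional area A = πD²/4 = π(0.375)²/4 = 0.1104 m²; mean velocity V = Q/A = 0.0253/0.1104 = 0.2291 m/s.
Reynolds number Re = ρVD/μ = 1110 · 0.2291 · 0.375 / 0.0188 = 5072.
Re > 4000 → turbulent. Relative roughness ε/D = 0.0005/0.375 = 0.00133. Swamee-Jain: f = 0.25/(log₁₀[0.00133/3.7 + 5.74/5072^0.9])² = 0.25/(log₁₀[0.00036 + 0.00266])² = 0.25/(-2.52)² = 0.03935.
Darcy-Weisbach: ΔP = f(L/D)(ρV²/2) = 0.03935·(3.77/0.375)·(1110·0.2291²/2) = 0.03935·10.05·29.12 = 11.52 Pa.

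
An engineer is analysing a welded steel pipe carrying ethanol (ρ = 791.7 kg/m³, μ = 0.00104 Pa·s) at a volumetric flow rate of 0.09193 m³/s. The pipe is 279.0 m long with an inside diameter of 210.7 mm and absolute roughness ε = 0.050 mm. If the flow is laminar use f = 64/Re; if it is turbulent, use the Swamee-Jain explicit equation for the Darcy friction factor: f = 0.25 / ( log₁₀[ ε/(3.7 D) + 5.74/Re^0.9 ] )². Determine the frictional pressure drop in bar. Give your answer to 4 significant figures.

Cross-sectional area A = πD²/4 = π(0.2107)²/4 = 0.03487 m²; mean velocity V = Q/A = 0.09193/0.03487 = 2.637 m/s.
Reynolds number Re = ρVD/μ = 791.7 · 2.637 · 0.2107 / 0.00104 = 4.229e+05.
Re > 4000 → turbulent. Relative roughness ε/D = 5e-05/0.2107 = 0.000237. Swamee-Jain: f = 0.25/(log₁₀[0.000237/3.7 + 5.74/4.229e+05^0.9])² = 0.25/(log₁₀[6.41e-05 + 4.96e-05])² = 0.25/(-3.944)² = 0.01607.
Darcy-Weisbach: ΔP = f(L/D)(ρV²/2) = 0.01607·(279/0.2107)·(791.7·2.637²/2) = 0.01607·1324·2752 = 5.856e+04 Pa.
ΔP = 5.856e+04 Pa = 0.5856 bar.

ΔP ≈ 0.5856 bar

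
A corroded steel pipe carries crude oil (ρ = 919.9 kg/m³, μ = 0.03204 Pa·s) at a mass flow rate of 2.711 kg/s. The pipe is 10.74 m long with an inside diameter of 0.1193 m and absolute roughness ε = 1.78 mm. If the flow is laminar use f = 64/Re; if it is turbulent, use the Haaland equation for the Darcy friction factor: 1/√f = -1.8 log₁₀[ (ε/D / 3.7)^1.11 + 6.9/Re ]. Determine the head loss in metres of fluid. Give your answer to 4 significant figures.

h_f ≈ 0.02260 m

A = πD²/4 = π(0.1193)²/4 = 0.01118 m²; mean velocity V = ṁ/(ρA) = 2.711/(919.9 · 0.01118) = 0.2636 m/s.
Reynolds number Re = ρVD/μ = 919.9 · 0.2636 · 0.1193 / 0.032 = 903.
Re < 2300 → laminar flow, so f = 64/Re = 64/903 = 0.07087 (the turbulent correlation is not needed).
Darcy-Weisbach: ΔP = f(L/D)(ρV²/2) = 0.07087·(10.74/0.1193)·(919.9·0.2636²/2) = 0.07087·90.03·31.97 = 204 Pa.
Head loss h_f = ΔP/(ρg) = 204/(919.9·9.81) = 0.02260 m.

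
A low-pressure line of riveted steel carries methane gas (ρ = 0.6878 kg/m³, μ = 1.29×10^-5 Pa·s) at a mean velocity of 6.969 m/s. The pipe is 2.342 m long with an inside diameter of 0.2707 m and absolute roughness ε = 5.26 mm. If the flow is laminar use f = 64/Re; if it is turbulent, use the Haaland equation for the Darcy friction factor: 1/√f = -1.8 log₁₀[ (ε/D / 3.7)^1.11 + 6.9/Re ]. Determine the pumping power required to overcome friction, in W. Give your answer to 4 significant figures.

Reynolds number Re = ρVD/μ = 0.6878 · 6.969 · 0.2707 / 1.29e-05 = 1.006e+05.
Re > 4000 → turbulent. Relative roughness ε/D = 0.00526/0.2707 = 0.0194. Haaland: 1/√f = -1.8 log₁₀[(0.0194/3.7)^1.11 + 6.9/1.006e+05] = -1.8 log₁₀[0.00295 + 6.86e-05] = 4.537, so f = 0.04858.
Darcy-Weisbach: ΔP = f(L/D)(ρV²/2) = 0.04858·(2.342/0.2707)·(0.6878·6.969²/2) = 0.04858·8.652·16.7 = 7.02 Pa.
Q = V·A = 6.969·0.05755 = 0.4011 m³/s.
Pumping power P = QΔP = 0.4011·7.02 = 2.8158 W = 2.816 W.

P ≈ 2.816 W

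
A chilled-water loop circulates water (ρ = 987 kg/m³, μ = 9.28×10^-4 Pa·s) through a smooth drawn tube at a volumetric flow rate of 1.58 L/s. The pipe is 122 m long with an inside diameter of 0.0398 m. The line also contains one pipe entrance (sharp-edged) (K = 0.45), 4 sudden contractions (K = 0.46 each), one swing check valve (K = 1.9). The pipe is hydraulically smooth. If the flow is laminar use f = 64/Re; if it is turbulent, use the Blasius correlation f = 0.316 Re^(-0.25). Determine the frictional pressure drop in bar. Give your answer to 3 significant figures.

ΔP ≈ 0.540 bar

Q = 1.58 L/s = 1.58/1000 = 0.00158 m³/s.
Cross-sectional area A = πD²/4 = π(0.0398)²/4 = 0.001244 m²; mean velocity V = Q/A = 0.00158/0.001244 = 1.27 m/s.
Reynolds number Re = ρVD/μ = 987 · 1.27 · 0.0398 / 0.000928 = 5.376e+04.
Re > 4000 → turbulent. Smooth-pipe (Blasius): f = 0.316 Re^(-0.25) = 0.316/(5.376e+04)^0.25 = 0.02075.
Total minor-loss coefficient ΣK = 1·0.45 + 4·0.46 + 1·1.9 = 4.19.
ΔP = [f·L/D + ΣK]·(ρV²/2) = [0.02075·122/0.0398 + 4.19]·(987·1.27²/2) = [63.61 + 4.19]·796 = 5.397e+04 Pa.
ΔP = 5.397e+04 Pa = 0.540 bar.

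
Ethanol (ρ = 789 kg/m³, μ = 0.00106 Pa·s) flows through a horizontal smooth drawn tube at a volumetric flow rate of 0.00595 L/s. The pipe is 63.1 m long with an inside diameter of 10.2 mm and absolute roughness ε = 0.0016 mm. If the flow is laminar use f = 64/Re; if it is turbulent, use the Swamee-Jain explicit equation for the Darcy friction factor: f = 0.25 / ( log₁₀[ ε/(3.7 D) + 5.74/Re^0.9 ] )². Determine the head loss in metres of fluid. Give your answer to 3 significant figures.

h_f ≈ 0.194 m

Q = 0.00595 L/s = 0.00595/1000 = 5.95e-06 m³/s.
Cross-sectional area A = πD²/4 = π(0.0102)²/4 = 8.171e-05 m²; mean velocity V = Q/A = 5.95e-06/8.171e-05 = 0.07282 m/s.
Reynolds number Re = ρVD/μ = 789 · 0.07282 · 0.0102 / 0.00106 = 552.8.
Re < 2300 → laminar flow, so f = 64/Re = 64/552.8 = 0.1158 (the turbulent correlation is not needed).
Darcy-Weisbach: ΔP = f(L/D)(ρV²/2) = 0.1158·(63.1/0.0102)·(789·0.07282²/2) = 0.1158·6186·2.092 = 1498 Pa.
Head loss h_f = ΔP/(ρg) = 1498/(789·9.81) = 0.194 m.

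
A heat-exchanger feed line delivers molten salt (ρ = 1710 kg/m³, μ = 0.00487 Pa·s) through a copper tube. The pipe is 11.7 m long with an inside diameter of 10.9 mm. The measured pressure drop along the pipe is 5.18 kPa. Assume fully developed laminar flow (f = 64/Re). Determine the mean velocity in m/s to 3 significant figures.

V ≈ 0.338 m/s

For laminar flow, f = 64/Re with Re = ρVD/μ, so Darcy-Weisbach reduces to ΔP = 32μLV/D². Solving for V: V = ΔP·D²/(32μL) = 5180·(0.0109)²/(32·0.00487·11.7) = 0.3375 m/s.
Check: Re = ρVD/μ = 1710·0.3375·0.0109/0.00487 = 1292 < 2300, so the laminar assumption holds.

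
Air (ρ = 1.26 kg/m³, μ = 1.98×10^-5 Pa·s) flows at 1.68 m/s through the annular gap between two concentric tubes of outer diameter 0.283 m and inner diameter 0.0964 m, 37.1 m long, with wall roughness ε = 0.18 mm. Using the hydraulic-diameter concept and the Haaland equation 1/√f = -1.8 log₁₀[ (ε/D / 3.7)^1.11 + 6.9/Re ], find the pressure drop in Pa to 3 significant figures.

ΔP ≈ 9.75 Pa

Hydraulic diameter D_h = 4A/P = D_o - D_i = 0.283 - 0.0964 = 0.1866 m.
Re = ρVD_h/μ = 1.26·1.68·0.1866/1.98e-05 = 1.995e+04.
ε/D_h = 0.00018/0.1866 = 0.000965; Haaland gives 1/√f = -1.8 log₁₀[0.000105+0.000346] = 6.022, so f = 0.02757.
ΔP = f(L/D_h)(ρV²/2) = 0.02757·37.1/0.1866·1.778 = 9.747 Pa.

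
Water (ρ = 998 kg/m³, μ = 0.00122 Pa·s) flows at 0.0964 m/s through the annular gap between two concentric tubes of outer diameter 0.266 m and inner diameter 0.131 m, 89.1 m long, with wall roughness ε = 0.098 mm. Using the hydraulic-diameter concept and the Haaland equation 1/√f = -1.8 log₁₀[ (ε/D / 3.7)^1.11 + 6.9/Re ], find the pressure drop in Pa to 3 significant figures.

Hydraulic diameter D_h = 4A/P = D_o - D_i = 0.266 - 0.131 = 0.135 m.
Re = ρVD_h/μ = 998·0.0964·0.135/0.00122 = 1.065e+04.
ε/D_h = 9.8e-05/0.135 = 0.000726; Haaland gives 1/√f = -1.8 log₁₀[7.67e-05+0.000648] = 5.652, so f = 0.03131.
ΔP = f(L/D_h)(ρV²/2) = 0.03131·89.1/0.135·4.637 = 95.82 Pa.

ΔP ≈ 95.8 Pa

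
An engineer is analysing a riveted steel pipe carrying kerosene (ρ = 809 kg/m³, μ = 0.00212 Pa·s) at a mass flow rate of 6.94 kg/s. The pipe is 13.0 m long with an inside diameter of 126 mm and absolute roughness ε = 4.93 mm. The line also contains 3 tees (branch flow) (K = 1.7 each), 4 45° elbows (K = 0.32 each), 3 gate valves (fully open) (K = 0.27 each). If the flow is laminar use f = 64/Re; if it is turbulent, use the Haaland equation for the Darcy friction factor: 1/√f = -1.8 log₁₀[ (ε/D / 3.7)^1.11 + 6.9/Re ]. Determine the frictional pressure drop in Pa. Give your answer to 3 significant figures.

A = πD²/4 = π(0.126)²/4 = 0.01247 m²; mean velocity V = ṁ/(ρA) = 6.94/(809 · 0.01247) = 0.688 m/s.
Reynolds number Re = ρVD/μ = 809 · 0.688 · 0.126 / 0.00212 = 3.308e+04.
Re > 4000 → turbulent. Relative roughness ε/D = 0.00493/0.126 = 0.0391. Haaland: 1/√f = -1.8 log₁₀[(0.0391/3.7)^1.11 + 6.9/3.308e+04] = -1.8 log₁₀[0.00641 + 0.000209] = 3.922, so f = 0.065.
Total minor-loss coefficient ΣK = 3·1.7 + 4·0.32 + 3·0.27 = 7.19.
ΔP = [f·L/D + ΣK]·(ρV²/2) = [0.065·13/0.126 + 7.19]·(809·0.688²/2) = [6.706 + 7.19]·191.5 = 2661 Pa.

ΔP ≈ 2660 Pa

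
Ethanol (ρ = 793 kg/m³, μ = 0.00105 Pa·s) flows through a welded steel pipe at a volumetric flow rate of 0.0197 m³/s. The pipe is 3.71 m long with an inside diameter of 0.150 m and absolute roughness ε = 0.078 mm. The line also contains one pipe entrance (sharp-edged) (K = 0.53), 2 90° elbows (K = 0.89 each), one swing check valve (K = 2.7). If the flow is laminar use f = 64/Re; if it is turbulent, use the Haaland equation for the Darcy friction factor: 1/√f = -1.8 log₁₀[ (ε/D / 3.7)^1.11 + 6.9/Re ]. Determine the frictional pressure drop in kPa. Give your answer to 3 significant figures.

Cross-sectional area A = πD²/4 = π(0.15)²/4 = 0.01767 m²; mean velocity V = Q/A = 0.0197/0.01767 = 1.115 m/s.
Reynolds number Re = ρVD/μ = 793 · 1.115 · 0.15 / 0.00105 = 1.263e+05.
Re > 4000 → turbulent. Relative roughness ε/D = 7.8e-05/0.15 = 0.00052. Haaland: 1/√f = -1.8 log₁₀[(0.00052/3.7)^1.11 + 6.9/1.263e+05] = -1.8 log₁₀[5.3e-05 + 5.46e-05] = 7.143, so f = 0.0196.
Total minor-loss coefficient ΣK = 1·0.53 + 2·0.89 + 1·2.7 = 5.01.
ΔP = [f·L/D + ΣK]·(ρV²/2) = [0.0196·3.71/0.15 + 5.01]·(793·1.115²/2) = [0.4848 + 5.01]·492.8 = 2708 Pa.
ΔP = 2708 Pa = 2.71 kPa.

ΔP ≈ 2.71 kPa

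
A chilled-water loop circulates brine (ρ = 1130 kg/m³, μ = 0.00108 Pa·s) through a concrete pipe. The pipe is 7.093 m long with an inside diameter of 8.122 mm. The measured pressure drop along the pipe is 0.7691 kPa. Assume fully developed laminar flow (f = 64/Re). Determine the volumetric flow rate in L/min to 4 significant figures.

For laminar flow, f = 64/Re with Re = ρVD/μ, so Darcy-Weisbach reduces to ΔP = 32μLV/D². Solving for V: V = ΔP·D²/(32μL) = 769.1·(0.008122)²/(32·0.00108·7.093) = 0.207 m/s.
Check: Re = ρVD/μ = 1130·0.207·0.008122/0.00108 = 1759 < 2300, so the laminar assumption holds.
Q = V·A = 0.207·(π/4·0.008122²) = 1.072e-05 m³/s = 0.6434 L/min.

Q ≈ 0.6434 L/min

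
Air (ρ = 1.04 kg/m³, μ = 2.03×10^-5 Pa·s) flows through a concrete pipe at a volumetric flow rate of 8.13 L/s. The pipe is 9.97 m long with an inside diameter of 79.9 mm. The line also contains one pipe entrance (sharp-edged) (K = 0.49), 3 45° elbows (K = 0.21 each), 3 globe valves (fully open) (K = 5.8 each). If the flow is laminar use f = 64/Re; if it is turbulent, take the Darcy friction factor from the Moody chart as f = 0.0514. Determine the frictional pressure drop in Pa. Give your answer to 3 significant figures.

ΔP ≈ 34.1 Pa

Q = 8.13 L/s = 8.13/1000 = 0.00813 m³/s.
Cross-sectional area A = πD²/4 = π(0.0799)²/4 = 0.005014 m²; mean velocity V = Q/A = 0.00813/0.005014 = 1.621 m/s.
Reynolds number Re = ρVD/μ = 1.04 · 1.621 · 0.0799 / 2.03e-05 = 6637.
Re > 4000 → turbulent; use the Moody-chart value f = 0.0514.
Total minor-loss coefficient ΣK = 1·0.49 + 3·0.21 + 3·5.8 = 18.5.
ΔP = [f·L/D + ΣK]·(ρV²/2) = [0.0514·9.97/0.0799 + 18.5]·(1.04·1.621²/2) = [6.414 + 18.5]·1.367 = 34.09 Pa.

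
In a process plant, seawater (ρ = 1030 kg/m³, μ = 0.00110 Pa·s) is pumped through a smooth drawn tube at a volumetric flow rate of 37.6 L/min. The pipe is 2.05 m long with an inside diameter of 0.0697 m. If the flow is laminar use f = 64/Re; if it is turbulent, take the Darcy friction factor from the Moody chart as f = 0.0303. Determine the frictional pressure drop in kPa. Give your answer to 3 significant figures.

Q = 37.6 L/min = 37.6/60000 = 0.0006267 m³/s.
Cross-sectional area A = πD²/4 = π(0.0697)²/4 = 0.003816 m²; mean velocity V = Q/A = 0.0006267/0.003816 = 0.1642 m/s.
Reynolds number Re = ρVD/μ = 1030 · 0.1642 · 0.0697 / 0.0011 = 1.072e+04.
Re > 4000 → turbulent; use the Moody-chart value f = 0.0303.
Darcy-Weisbach: ΔP = f(L/D)(ρV²/2) = 0.0303·(2.05/0.0697)·(1030·0.1642²/2) = 0.0303·29.41·13.89 = 12.38 Pa.
ΔP = 12.38 Pa = 0.0124 kPa.

ΔP ≈ 0.0124 kPa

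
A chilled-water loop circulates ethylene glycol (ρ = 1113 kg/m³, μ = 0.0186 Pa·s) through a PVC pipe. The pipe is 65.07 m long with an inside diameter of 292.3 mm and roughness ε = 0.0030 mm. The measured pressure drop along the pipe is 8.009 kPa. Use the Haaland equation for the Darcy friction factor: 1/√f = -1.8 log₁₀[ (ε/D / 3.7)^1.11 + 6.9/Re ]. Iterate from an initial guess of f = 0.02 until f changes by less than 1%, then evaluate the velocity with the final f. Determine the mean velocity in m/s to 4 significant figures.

V ≈ 1.658 m/s

Rearranging Darcy-Weisbach: V = √(2·ΔP·D/(f·L·ρ)). With ε/D = 3e-06/0.2923 = 1.03e-05, iterate starting from f = 0.02:
  f = 0.02 → V = √(2·8009·0.2923/(0.02·65.07·1113)) = 1.798 m/s; Re = ρVD/μ = 3.145e+04; f → 0.02307
  f = 0.02307 → V = 1.674 m/s; Re = 2.928e+04; f → 0.02347
  f = 0.02347 → V = 1.66 m/s; Re = 2.903e+04; f → 0.02352
Converged (Δf/f < 1%). With the final f = 0.02352: V = √(2·8009·0.2923/(0.02352·65.07·1113)) = 1.658 m/s.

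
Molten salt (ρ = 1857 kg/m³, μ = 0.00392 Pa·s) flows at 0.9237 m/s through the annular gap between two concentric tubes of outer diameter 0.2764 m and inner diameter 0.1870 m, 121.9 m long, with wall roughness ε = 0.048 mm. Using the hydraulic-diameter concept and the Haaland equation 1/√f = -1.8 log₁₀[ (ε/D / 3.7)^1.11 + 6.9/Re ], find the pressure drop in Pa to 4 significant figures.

Hydraulic diameter D_h = 4A/P = D_o - D_i = 0.2764 - 0.187 = 0.0894 m.
Re = ρVD_h/μ = 1857·0.9237·0.0894/0.00392 = 3.912e+04.
ε/D_h = 4.8e-05/0.0894 = 0.000537; Haaland gives 1/√f = -1.8 log₁₀[5.49e-05+0.000176] = 6.545, so f = 0.02335.
ΔP = f(L/D_h)(ρV²/2) = 0.02335·121.9/0.0894·792.2 = 2.522e+04 Pa.

ΔP ≈ 25220 Pa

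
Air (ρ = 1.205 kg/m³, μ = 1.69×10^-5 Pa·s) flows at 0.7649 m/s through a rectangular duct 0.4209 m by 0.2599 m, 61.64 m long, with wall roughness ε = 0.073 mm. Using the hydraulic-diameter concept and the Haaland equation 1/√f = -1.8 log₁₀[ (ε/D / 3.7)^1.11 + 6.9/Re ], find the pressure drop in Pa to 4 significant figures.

Hydraulic diameter D_h = 4A/P = 4·(0.4209·0.2599)/(2·(0.4209+0.2599)) = 0.4376/1.362 = 0.3214 m.
Re = ρVD_h/μ = 1.205·0.7649·0.3214/1.69e-05 = 1.753e+04.
ε/D_h = 7.3e-05/0.3214 = 0.000227; Haaland gives 1/√f = -1.8 log₁₀[2.11e-05+0.000394] = 6.088, so f = 0.02698.
ΔP = f(L/D_h)(ρV²/2) = 0.02698·61.64/0.3214·0.3525 = 1.824 Pa.

ΔP ≈ 1.824 Pa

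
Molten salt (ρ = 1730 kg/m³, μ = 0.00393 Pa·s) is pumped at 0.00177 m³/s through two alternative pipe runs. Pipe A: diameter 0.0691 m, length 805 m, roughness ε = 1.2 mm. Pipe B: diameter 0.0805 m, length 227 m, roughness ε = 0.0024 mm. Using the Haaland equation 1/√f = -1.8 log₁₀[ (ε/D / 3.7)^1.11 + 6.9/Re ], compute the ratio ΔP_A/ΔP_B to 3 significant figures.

ΔP_A/ΔP_B ≈ 12.7

Pipe A: V = Q/A = 0.00177/0.00375 = 0.472 m/s; Re = 1.436e+04; ε/D = 0.0174; Haaland → f = 0.04895; ΔP_A = f(L/D)(ρV²/2) = 1.099e+05 Pa.
Pipe B: V = Q/A = 0.00177/0.00509 = 0.3478 m/s; Re = 1.232e+04; ε/D = 2.98e-05; Haaland → f = 0.02922; ΔP_B = f(L/D)(ρV²/2) = 8619 Pa.
ΔP_A/ΔP_B = 1.099e+05/8619 = 12.7.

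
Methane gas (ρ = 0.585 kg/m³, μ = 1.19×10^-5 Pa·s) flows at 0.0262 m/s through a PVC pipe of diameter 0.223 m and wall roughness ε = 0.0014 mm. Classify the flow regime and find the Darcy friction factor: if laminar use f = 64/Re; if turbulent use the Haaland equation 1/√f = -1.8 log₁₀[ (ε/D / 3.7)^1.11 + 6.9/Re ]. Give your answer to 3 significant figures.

f ≈ 0.223

Re = ρVD/μ = 0.585·0.0262·0.223/1.19e-05 = 287.2.
Re < 2300 → laminar, so f = 64/Re = 0.2228 (roughness is irrelevant in laminar flow).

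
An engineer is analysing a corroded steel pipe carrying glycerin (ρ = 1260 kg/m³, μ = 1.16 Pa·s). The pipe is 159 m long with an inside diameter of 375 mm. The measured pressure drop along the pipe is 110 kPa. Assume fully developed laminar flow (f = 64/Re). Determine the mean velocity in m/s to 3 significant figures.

For laminar flow, f = 64/Re with Re = ρVD/μ, so Darcy-Weisbach reduces to ΔP = 32μLV/D². Solving for V: V = ΔP·D²/(32μL) = 1.1e+05·(0.375)²/(32·1.16·159) = 2.621 m/s.
Check: Re = ρVD/μ = 1260·2.621·0.375/1.16 = 1068 < 2300, so the laminar assumption holds.

V ≈ 2.62 m/s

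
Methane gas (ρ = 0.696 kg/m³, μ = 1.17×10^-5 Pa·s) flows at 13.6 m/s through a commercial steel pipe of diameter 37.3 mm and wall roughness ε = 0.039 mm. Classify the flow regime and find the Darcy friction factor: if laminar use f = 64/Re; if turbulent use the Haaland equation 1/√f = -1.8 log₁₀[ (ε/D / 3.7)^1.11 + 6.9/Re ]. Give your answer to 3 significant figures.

Re = ρVD/μ = 0.696·13.6·0.0373/1.17e-05 = 3.018e+04.
Re > 4000 → turbulent. ε/D = 3.9e-05/0.0373 = 0.00105; Haaland: 1/√f = -1.8 log₁₀[0.000115 + 0.000229] = 6.235, so f = 0.02572.

f ≈ 0.0257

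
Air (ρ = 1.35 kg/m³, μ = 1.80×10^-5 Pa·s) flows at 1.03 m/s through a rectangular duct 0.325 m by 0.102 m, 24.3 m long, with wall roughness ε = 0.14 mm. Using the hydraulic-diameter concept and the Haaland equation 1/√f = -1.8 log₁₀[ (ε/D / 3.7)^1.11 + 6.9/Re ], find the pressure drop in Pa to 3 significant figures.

Hydraulic diameter D_h = 4A/P = 4·(0.325·0.102)/(2·(0.325+0.102)) = 0.1326/0.854 = 0.1553 m.
Re = ρVD_h/μ = 1.35·1.03·0.1553/1.8e-05 = 1.199e+04.
ε/D_h = 0.00014/0.1553 = 0.000902; Haaland gives 1/√f = -1.8 log₁₀[9.76e-05+0.000575] = 5.71, so f = 0.03067.
ΔP = f(L/D_h)(ρV²/2) = 0.03067·24.3/0.1553·0.7161 = 3.438 Pa.

ΔP ≈ 3.44 Pa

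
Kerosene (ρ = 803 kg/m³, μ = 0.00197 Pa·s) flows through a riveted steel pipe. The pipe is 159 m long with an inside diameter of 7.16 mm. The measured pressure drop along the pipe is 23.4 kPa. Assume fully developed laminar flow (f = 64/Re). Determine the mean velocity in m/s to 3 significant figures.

For laminar flow, f = 64/Re with Re = ρVD/μ, so Darcy-Weisbach reduces to ΔP = 32μLV/D². Solving for V: V = ΔP·D²/(32μL) = 2.34e+04·(0.00716)²/(32·0.00197·159) = 0.1197 m/s.
Check: Re = ρVD/μ = 803·0.1197·0.00716/0.00197 = 349.3 < 2300, so the laminar assumption holds.

V ≈ 0.120 m/s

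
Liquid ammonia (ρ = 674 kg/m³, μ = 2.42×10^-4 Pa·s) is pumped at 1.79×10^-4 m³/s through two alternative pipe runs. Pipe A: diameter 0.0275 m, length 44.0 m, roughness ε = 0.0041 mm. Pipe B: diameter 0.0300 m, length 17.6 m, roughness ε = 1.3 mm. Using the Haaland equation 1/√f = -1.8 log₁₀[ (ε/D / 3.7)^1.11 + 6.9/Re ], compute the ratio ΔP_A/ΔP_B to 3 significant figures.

ΔP_A/ΔP_B ≈ 1.42

Pipe A: V = Q/A = 0.000179/0.000594 = 0.3014 m/s; Re = 2.308e+04; ε/D = 0.000149; Haaland → f = 0.02511; ΔP_A = f(L/D)(ρV²/2) = 1230 Pa.
Pipe B: V = Q/A = 0.000179/0.0007069 = 0.2532 m/s; Re = 2.116e+04; ε/D = 0.0433; Haaland → f = 0.06838; ΔP_B = f(L/D)(ρV²/2) = 866.9 Pa.
ΔP_A/ΔP_B = 1230/866.9 = 1.42.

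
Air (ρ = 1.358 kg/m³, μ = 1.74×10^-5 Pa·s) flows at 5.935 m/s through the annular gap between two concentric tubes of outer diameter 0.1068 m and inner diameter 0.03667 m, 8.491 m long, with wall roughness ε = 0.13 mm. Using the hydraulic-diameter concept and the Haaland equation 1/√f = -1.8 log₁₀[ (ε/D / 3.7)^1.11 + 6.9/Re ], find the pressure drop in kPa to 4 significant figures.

ΔP ≈ 0.07884 kPa

Hydraulic diameter D_h = 4A/P = D_o - D_i = 0.1068 - 0.03667 = 0.07013 m.
Re = ρVD_h/μ = 1.358·5.935·0.07013/1.74e-05 = 3.248e+04.
ε/D_h = 0.00013/0.07013 = 0.00185; Haaland gives 1/√f = -1.8 log₁₀[0.000217+0.000212] = 6.061, so f = 0.02723.
ΔP = f(L/D_h)(ρV²/2) = 0.02723·8.491/0.07013·23.92 = 78.84 Pa.
ΔP = 0.07884 kPa.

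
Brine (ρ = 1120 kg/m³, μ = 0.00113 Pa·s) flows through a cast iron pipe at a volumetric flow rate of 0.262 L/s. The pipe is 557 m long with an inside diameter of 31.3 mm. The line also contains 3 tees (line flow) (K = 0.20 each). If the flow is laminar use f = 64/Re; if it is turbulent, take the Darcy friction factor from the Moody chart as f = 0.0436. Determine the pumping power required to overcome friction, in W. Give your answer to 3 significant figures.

P ≈ 13.2 W

Q = 0.262 L/s = 0.262/1000 = 0.000262 m³/s.
Cross-sectional area A = πD²/4 = π(0.0313)²/4 = 0.0007694 m²; mean velocity V = Q/A = 0.000262/0.0007694 = 0.3405 m/s.
Reynolds number Re = ρVD/μ = 1120 · 0.3405 · 0.0313 / 0.00113 = 1.056e+04.
Re > 4000 → turbulent; use the Moody-chart value f = 0.0436.
Total minor-loss coefficient ΣK = 3·0.2 = 0.6.
ΔP = [f·L/D + ΣK]·(ρV²/2) = [0.0436·557/0.0313 + 0.6]·(1120·0.3405²/2) = [775.9 + 0.6]·64.93 = 5.042e+04 Pa.
Pumping power P = QΔP = 0.000262·5.042e+04 = 13.21 W = 13.2 W.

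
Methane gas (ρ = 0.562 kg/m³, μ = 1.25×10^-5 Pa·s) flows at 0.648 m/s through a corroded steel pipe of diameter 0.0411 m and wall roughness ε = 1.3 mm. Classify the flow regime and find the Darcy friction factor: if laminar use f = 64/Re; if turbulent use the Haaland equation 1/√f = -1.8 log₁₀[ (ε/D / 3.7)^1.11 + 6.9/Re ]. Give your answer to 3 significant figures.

Re = ρVD/μ = 0.562·0.648·0.0411/1.25e-05 = 1197.
Re < 2300 → laminar, so f = 64/Re = 0.05345 (roughness is irrelevant in laminar flow).

f ≈ 0.0534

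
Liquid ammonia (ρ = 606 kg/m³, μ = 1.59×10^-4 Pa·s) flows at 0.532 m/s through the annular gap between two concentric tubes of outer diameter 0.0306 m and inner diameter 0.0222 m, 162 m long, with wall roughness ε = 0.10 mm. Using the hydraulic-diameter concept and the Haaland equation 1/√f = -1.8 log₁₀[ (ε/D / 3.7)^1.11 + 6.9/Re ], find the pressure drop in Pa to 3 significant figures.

ΔP ≈ 71400 Pa

Hydraulic diameter D_h = 4A/P = D_o - D_i = 0.0306 - 0.0222 = 0.0084 m.
Re = ρVD_h/μ = 606·0.532·0.0084/0.000159 = 1.703e+04.
ε/D_h = 0.0001/0.0084 = 0.0119; Haaland gives 1/√f = -1.8 log₁₀[0.00171+0.000405] = 4.814, so f = 0.04315.
ΔP = f(L/D_h)(ρV²/2) = 0.04315·162/0.0084·85.76 = 7.137e+04 Pa.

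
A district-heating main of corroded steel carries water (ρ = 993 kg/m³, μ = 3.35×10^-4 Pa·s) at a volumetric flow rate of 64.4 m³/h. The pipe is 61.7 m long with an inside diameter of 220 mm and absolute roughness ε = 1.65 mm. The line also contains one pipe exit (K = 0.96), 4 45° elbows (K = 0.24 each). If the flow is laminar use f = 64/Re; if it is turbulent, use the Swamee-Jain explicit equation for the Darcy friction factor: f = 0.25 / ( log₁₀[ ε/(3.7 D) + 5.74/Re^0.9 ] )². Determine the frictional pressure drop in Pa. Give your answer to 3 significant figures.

ΔP ≈ 1290 Pa

Q = 64.4 m³/h = 64.4/3600 = 0.01789 m³/s.
Cross-sectional area A = πD²/4 = π(0.22)²/4 = 0.03801 m²; mean velocity V = Q/A = 0.01789/0.03801 = 0.4706 m/s.
Reynolds number Re = ρVD/μ = 993 · 0.4706 · 0.22 / 0.000335 = 3.069e+05.
Re > 4000 → turbulent. Relative roughness ε/D = 0.00165/0.22 = 0.0075. Swamee-Jain: f = 0.25/(log₁₀[0.0075/3.7 + 5.74/3.069e+05^0.9])² = 0.25/(log₁₀[0.00203 + 6.62e-05])² = 0.25/(-2.679)² = 0.03483.
Total minor-loss coefficient ΣK = 1·0.96 + 4·0.24 = 1.92.
ΔP = [f·L/D + ΣK]·(ρV²/2) = [0.03483·61.7/0.22 + 1.92]·(993·0.4706²/2) = [9.768 + 1.92]·110 = 1285 Pa.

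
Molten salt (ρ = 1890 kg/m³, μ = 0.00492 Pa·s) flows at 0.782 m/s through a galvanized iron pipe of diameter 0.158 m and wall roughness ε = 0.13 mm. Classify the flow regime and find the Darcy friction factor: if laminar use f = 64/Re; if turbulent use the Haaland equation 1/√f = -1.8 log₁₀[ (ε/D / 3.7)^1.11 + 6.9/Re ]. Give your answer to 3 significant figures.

f ≈ 0.0234

Re = ρVD/μ = 1890·0.782·0.158/0.00492 = 4.746e+04.
Re > 4000 → turbulent. ε/D = 0.00013/0.158 = 0.000823; Haaland: 1/√f = -1.8 log₁₀[8.82e-05 + 0.000145] = 6.537, so f = 0.0234.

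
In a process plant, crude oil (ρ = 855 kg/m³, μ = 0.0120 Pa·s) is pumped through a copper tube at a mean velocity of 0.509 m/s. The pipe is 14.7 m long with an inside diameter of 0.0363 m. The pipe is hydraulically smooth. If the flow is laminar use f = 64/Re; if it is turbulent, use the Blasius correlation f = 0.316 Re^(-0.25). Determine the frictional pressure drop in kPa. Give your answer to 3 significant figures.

ΔP ≈ 2.18 kPa

Reynolds number Re = ρVD/μ = 855 · 0.509 · 0.0363 / 0.012 = 1316.
Re < 2300 → laminar flow, so f = 64/Re = 64/1316 = 0.04862 (the turbulent correlation is not needed).
Darcy-Weisbach: ΔP = f(L/D)(ρV²/2) = 0.04862·(14.7/0.0363)·(855·0.509²/2) = 0.04862·405·110.8 = 2180 Pa.
ΔP = 2180 Pa = 2.18 kPa.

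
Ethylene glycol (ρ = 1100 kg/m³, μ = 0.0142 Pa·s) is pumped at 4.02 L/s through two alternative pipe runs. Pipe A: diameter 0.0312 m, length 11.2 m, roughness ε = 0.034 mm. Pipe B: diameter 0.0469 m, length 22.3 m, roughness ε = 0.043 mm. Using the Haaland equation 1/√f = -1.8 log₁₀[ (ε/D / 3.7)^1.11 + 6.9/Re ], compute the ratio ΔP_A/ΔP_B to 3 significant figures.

Pipe A: V = Q/A = 0.00402/0.0007645 = 5.258 m/s; Re = 1.271e+04; ε/D = 0.00109; Haaland → f = 0.03056; ΔP_A = f(L/D)(ρV²/2) = 1.668e+05 Pa.
Pipe B: V = Q/A = 0.00402/0.001728 = 2.327 m/s; Re = 8454; ε/D = 0.000917; Haaland → f = 0.03343; ΔP_B = f(L/D)(ρV²/2) = 4.734e+04 Pa.
ΔP_A/ΔP_B = 1.668e+05/4.734e+04 = 3.52.

ΔP_A/ΔP_B ≈ 3.52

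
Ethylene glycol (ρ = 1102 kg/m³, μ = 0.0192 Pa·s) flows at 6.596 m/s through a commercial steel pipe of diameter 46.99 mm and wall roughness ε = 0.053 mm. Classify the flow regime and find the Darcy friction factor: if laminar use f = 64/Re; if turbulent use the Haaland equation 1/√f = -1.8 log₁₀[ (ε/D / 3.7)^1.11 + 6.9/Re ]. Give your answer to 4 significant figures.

f ≈ 0.02852

Re = ρVD/μ = 1102·6.596·0.04699/0.0192 = 1.779e+04.
Re > 4000 → turbulent. ε/D = 5.3e-05/0.04699 = 0.00113; Haaland: 1/√f = -1.8 log₁₀[0.000125 + 0.000388] = 5.922, so f = 0.02852.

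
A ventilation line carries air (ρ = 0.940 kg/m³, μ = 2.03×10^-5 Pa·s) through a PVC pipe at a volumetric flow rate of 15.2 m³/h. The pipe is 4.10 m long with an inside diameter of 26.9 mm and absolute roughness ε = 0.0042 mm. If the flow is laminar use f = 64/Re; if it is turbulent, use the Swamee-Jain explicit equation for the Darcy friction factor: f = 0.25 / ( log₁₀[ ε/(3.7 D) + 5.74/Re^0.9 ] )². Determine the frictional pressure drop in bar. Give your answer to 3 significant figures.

ΔP ≈ 0.00126 bar

Q = 15.2 m³/h = 15.2/3600 = 0.004222 m³/s.
Cross-sectional area A = πD²/4 = π(0.0269)²/4 = 0.0005683 m²; mean velocity V = Q/A = 0.004222/0.0005683 = 7.429 m/s.
Reynolds number Re = ρVD/μ = 0.94 · 7.429 · 0.0269 / 2.03e-05 = 9254.
Re > 4000 → turbulent. Relative roughness ε/D = 4.2e-06/0.0269 = 0.000156. Swamee-Jain: f = 0.25/(log₁₀[0.000156/3.7 + 5.74/9254^0.9])² = 0.25/(log₁₀[4.22e-05 + 0.00155])² = 0.25/(-2.799)² = 0.03191.
Darcy-Weisbach: ΔP = f(L/D)(ρV²/2) = 0.03191·(4.1/0.0269)·(0.94·7.429²/2) = 0.03191·152.4·25.94 = 126.2 Pa.
ΔP = 126.2 Pa = 0.00126 bar.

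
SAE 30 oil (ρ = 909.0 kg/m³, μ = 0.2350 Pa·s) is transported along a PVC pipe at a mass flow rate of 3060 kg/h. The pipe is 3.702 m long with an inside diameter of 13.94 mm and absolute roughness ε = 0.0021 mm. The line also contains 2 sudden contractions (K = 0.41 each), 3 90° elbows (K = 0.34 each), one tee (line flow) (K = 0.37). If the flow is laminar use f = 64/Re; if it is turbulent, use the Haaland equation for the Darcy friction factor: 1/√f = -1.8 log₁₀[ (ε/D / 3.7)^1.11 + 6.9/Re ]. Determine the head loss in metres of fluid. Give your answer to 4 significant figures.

h_f ≈ 102.7 m

ṁ = 3060 kg/h = 3060/3600 = 0.85 kg/s.
A = πD²/4 = π(0.01394)²/4 = 0.0001526 m²; mean velocity V = ṁ/(ρA) = 0.85/(909 · 0.0001526) = 6.127 m/s.
Reynolds number Re = ρVD/μ = 909 · 6.127 · 0.01394 / 0.235 = 330.4.
Re < 2300 → laminar flow, so f = 64/Re = 64/330.4 = 0.1937 (the turbulent correlation is not needed).
Total minor-loss coefficient ΣK = 2·0.41 + 3·0.34 + 1·0.37 = 2.21.
ΔP = [f·L/D + ΣK]·(ρV²/2) = [0.1937·3.702/0.01394 + 2.21]·(909·6.127²/2) = [51.45 + 2.21]·1.706e+04 = 9.155e+05 Pa.
Head loss h_f = ΔP/(ρg) = 9.155e+05/(909·9.81) = 102.7 m.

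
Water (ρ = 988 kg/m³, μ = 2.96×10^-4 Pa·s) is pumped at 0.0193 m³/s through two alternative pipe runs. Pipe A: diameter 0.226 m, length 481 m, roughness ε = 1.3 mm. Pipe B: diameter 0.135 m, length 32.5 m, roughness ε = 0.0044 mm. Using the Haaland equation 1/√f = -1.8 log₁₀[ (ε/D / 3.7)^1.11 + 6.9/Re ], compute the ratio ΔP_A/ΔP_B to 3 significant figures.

Pipe A: V = Q/A = 0.0193/0.04011 = 0.4811 m/s; Re = 3.629e+05; ε/D = 0.00575; Haaland → f = 0.03198; ΔP_A = f(L/D)(ρV²/2) = 7783 Pa.
Pipe B: V = Q/A = 0.0193/0.01431 = 1.348 m/s; Re = 6.076e+05; ε/D = 3.26e-05; Haaland → f = 0.01307; ΔP_B = f(L/D)(ρV²/2) = 2825 Pa.
ΔP_A/ΔP_B = 7783/2825 = 2.75.

ΔP_A/ΔP_B ≈ 2.75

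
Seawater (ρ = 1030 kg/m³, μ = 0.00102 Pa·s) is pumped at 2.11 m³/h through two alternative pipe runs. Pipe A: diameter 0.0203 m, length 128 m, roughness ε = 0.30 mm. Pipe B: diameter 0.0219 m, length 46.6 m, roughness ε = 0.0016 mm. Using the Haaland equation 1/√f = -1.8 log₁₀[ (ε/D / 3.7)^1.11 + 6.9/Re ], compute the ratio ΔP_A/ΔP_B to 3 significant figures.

Pipe A: V = Q/A = 0.0005861/0.0003237 = 1.811 m/s; Re = 3.712e+04; ε/D = 0.0148; Haaland → f = 0.04473; ΔP_A = f(L/D)(ρV²/2) = 4.763e+05 Pa.
Pipe B: V = Q/A = 0.0005861/0.0003767 = 1.556 m/s; Re = 3.441e+04; ε/D = 7.31e-05; Haaland → f = 0.02273; ΔP_B = f(L/D)(ρV²/2) = 6.03e+04 Pa.
ΔP_A/ΔP_B = 4.763e+05/6.03e+04 = 7.90.

ΔP_A/ΔP_B ≈ 7.90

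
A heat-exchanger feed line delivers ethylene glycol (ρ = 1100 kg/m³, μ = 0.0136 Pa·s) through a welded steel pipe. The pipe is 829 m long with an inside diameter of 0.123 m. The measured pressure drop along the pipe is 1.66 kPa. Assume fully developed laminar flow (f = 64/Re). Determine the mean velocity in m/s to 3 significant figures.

V ≈ 0.0696 m/s

For laminar flow, f = 64/Re with Re = ρVD/μ, so Darcy-Weisbach reduces to ΔP = 32μLV/D². Solving for V: V = ΔP·D²/(32μL) = 1660·(0.123)²/(32·0.0136·829) = 0.06961 m/s.
Check: Re = ρVD/μ = 1100·0.06961·0.123/0.0136 = 692.5 < 2300, so the laminar assumption holds.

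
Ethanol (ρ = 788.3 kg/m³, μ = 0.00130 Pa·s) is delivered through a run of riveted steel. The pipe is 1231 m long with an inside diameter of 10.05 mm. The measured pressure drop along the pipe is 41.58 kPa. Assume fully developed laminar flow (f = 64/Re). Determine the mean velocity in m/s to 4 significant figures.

V ≈ 0.08201 m/s

For laminar flow, f = 64/Re with Re = ρVD/μ, so Darcy-Weisbach reduces to ΔP = 32μLV/D². Solving for V: V = ΔP·D²/(32μL) = 4.158e+04·(0.01005)²/(32·0.0013·1231) = 0.08201 m/s.
Check: Re = ρVD/μ = 788.3·0.08201·0.01005/0.0013 = 499.8 < 2300, so the laminar assumption holds.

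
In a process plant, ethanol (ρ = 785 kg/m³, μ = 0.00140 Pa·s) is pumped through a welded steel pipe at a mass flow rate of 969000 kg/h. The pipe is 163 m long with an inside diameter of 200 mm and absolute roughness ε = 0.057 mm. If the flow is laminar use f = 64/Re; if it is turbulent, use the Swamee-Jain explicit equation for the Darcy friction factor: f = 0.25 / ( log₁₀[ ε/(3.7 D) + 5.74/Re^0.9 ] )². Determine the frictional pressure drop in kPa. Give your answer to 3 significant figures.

ṁ = 969000 kg/h = 969000/3600 = 269.2 kg/s.
A = πD²/4 = π(0.2)²/4 = 0.03142 m²; mean velocity V = ṁ/(ρA) = 269.2/(785 · 0.03142) = 10.91 m/s.
Reynolds number Re = ρVD/μ = 785 · 10.91 · 0.2 / 0.0014 = 1.224e+06.
Re > 4000 → turbulent. Relative roughness ε/D = 5.7e-05/0.2 = 0.000285. Swamee-Jain: f = 0.25/(log₁₀[0.000285/3.7 + 5.74/1.224e+06^0.9])² = 0.25/(log₁₀[7.7e-05 + 1.91e-05])² = 0.25/(-4.017)² = 0.01549.
Darcy-Weisbach: ΔP = f(L/D)(ρV²/2) = 0.01549·(163/0.2)·(785·10.91²/2) = 0.01549·815·4.676e+04 = 5.903e+05 Pa.
ΔP = 5.903e+05 Pa = 590 kPa.

ΔP ≈ 590 kPa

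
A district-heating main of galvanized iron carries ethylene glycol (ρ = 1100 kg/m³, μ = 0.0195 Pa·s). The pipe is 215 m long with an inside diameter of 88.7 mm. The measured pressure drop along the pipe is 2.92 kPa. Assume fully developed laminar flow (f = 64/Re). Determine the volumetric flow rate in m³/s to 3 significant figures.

For laminar flow, f = 64/Re with Re = ρVD/μ, so Darcy-Weisbach reduces to ΔP = 32μLV/D². Solving for V: V = ΔP·D²/(32μL) = 2920·(0.0887)²/(32·0.0195·215) = 0.1712 m/s.
Check: Re = ρVD/μ = 1100·0.1712·0.0887/0.0195 = 856.8 < 2300, so the laminar assumption holds.
Q = V·A = 0.1712·(π/4·0.0887²) = 0.001058 m³/s = 0.00106 m³/s.

Q ≈ 0.00106 m³/s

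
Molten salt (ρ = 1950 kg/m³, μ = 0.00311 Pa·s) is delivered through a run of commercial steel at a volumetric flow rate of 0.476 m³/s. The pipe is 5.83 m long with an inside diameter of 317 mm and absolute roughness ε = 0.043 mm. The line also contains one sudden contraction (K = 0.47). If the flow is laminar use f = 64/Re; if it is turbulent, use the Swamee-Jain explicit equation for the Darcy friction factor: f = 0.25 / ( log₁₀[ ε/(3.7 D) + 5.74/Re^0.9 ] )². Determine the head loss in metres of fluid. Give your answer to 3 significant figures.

h_f ≈ 1.34 m

Cross-sectional area A = πD²/4 = π(0.317)²/4 = 0.07892 m²; mean velocity V = Q/A = 0.476/0.07892 = 6.031 m/s.
Reynolds number Re = ρVD/μ = 1950 · 6.031 · 0.317 / 0.00311 = 1.199e+06.
Re > 4000 → turbulent. Relative roughness ε/D = 4.3e-05/0.317 = 0.000136. Swamee-Jain: f = 0.25/(log₁₀[0.000136/3.7 + 5.74/1.199e+06^0.9])² = 0.25/(log₁₀[3.67e-05 + 1.94e-05])² = 0.25/(-4.251)² = 0.01383.
Total minor-loss coefficient ΣK = 1·0.47 = 0.47.
ΔP = [f·L/D + ΣK]·(ρV²/2) = [0.01383·5.83/0.317 + 0.47]·(1950·6.031²/2) = [0.2544 + 0.47]·3.547e+04 = 2.569e+04 Pa.
Head loss h_f = ΔP/(ρg) = 2.569e+04/(1950·9.81) = 1.34 m.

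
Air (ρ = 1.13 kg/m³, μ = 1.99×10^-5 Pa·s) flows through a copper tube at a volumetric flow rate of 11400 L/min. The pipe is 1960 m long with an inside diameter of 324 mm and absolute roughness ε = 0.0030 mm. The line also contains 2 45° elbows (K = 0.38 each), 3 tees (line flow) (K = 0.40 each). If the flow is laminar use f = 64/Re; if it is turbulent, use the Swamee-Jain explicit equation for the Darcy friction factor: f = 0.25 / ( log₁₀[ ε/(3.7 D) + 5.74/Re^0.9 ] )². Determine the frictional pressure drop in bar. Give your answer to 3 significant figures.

Q = 11400 L/min = 11400/60000 = 0.19 m³/s.
Cross-sectional area A = πD²/4 = π(0.324)²/4 = 0.08245 m²; mean velocity V = Q/A = 0.19/0.08245 = 2.304 m/s.
Reynolds number Re = ρVD/μ = 1.13 · 2.304 · 0.324 / 1.99e-05 = 4.24e+04.
Re > 4000 → turbulent. Relative roughness ε/D = 3e-06/0.324 = 9.26e-06. Swamee-Jain: f = 0.25/(log₁₀[9.26e-06/3.7 + 5.74/4.24e+04^0.9])² = 0.25/(log₁₀[2.5e-06 + 0.000393])² = 0.25/(-3.403)² = 0.02159.
Total minor-loss coefficient ΣK = 2·0.38 + 3·0.4 = 1.96.
ΔP = [f·L/D + ΣK]·(ρV²/2) = [0.02159·1960/0.324 + 1.96]·(1.13·2.304²/2) = [130.6 + 1.96]·3.001 = 397.7 Pa.
ΔP = 397.7 Pa = 0.00398 bar.

ΔP ≈ 0.00398 bar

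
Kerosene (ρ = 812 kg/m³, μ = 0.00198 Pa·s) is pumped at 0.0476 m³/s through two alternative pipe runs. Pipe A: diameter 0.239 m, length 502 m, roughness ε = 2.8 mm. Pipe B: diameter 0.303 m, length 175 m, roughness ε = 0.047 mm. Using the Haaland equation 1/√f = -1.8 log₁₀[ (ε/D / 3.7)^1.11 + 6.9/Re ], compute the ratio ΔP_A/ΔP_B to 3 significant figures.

ΔP_A/ΔP_B ≈ 19.9

Pipe A: V = Q/A = 0.0476/0.04486 = 1.061 m/s; Re = 1.04e+05; ε/D = 0.0117; Haaland → f = 0.04059; ΔP_A = f(L/D)(ρV²/2) = 3.897e+04 Pa.
Pipe B: V = Q/A = 0.0476/0.07211 = 0.6601 m/s; Re = 8.203e+04; ε/D = 0.000155; Haaland → f = 0.0192; ΔP_B = f(L/D)(ρV²/2) = 1962 Pa.
ΔP_A/ΔP_B = 3.897e+04/1962 = 19.9.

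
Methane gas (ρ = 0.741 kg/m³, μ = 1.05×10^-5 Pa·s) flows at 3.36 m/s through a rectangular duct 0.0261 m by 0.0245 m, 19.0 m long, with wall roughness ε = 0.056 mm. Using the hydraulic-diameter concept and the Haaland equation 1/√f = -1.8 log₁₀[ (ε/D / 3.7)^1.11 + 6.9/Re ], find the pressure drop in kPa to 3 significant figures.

Hydraulic diameter D_h = 4A/P = 4·(0.0261·0.0245)/(2·(0.0261+0.0245)) = 0.002558/0.1012 = 0.02527 m.
Re = ρVD_h/μ = 0.741·3.36·0.02527/1.05e-05 = 5993.
ε/D_h = 5.6e-05/0.02527 = 0.00222; Haaland gives 1/√f = -1.8 log₁₀[0.000265+0.00115] = 5.128, so f = 0.03803.
ΔP = f(L/D_h)(ρV²/2) = 0.03803·19/0.02527·4.183 = 119.6 Pa.
ΔP = 0.120 kPa.

ΔP ≈ 0.120 kPa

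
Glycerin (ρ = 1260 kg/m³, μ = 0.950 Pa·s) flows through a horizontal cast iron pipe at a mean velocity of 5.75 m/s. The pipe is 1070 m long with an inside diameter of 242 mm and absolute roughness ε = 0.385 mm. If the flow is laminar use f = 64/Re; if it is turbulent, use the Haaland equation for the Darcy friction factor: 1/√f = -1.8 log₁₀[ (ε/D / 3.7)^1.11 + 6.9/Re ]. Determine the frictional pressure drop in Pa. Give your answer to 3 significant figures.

Reynolds number Re = ρVD/μ = 1260 · 5.75 · 0.242 / 0.95 = 1846.
Re < 2300 → laminar flow, so f = 64/Re = 64/1846 = 0.03468 (the turbulent correlation is not needed).
Darcy-Weisbach: ΔP = f(L/D)(ρV²/2) = 0.03468·(1070/0.242)·(1260·5.75²/2) = 0.03468·4421·2.083e+04 = 3.194e+06 Pa.

ΔP ≈ 3.19×10^6 Pa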